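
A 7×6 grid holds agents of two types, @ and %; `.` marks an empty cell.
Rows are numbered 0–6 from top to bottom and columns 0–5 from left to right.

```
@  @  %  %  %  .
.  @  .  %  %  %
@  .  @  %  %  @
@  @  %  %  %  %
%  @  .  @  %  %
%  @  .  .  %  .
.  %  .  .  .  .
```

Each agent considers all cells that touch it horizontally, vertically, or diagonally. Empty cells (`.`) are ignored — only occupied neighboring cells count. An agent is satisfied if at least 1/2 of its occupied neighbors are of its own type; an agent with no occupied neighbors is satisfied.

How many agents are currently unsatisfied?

6

(0,0)@ 2/2 ok
(0,1)@ 2/3 ok
(0,2)% 2/4 ok
(0,3)% 4/4 ok
(0,4)% 4/4 ok
(1,1)@ 4/5 ok
(1,3)% 6/7 ok
(1,4)% 6/7 ok
(1,5)% 3/4 ok
(2,0)@ 3/3 ok
(2,2)@ 2/6 unhappy
(2,3)% 6/7 ok
(2,4)% 7/8 ok
(2,5)@ 0/5 unhappy
(3,0)@ 3/4 ok
(3,1)@ 4/6 ok
(3,2)% 2/6 unhappy
(3,3)% 5/7 ok
(3,4)% 6/8 ok
(3,5)% 4/5 ok
(4,0)% 1/5 unhappy
(4,1)@ 3/6 ok
(4,3)@ 0/5 unhappy
(4,4)% 5/6 ok
(4,5)% 4/4 ok
(5,0)% 2/4 ok
(5,1)@ 1/4 unhappy
(5,4)% 2/3 ok
(6,1)% 1/2 ok
Unsatisfied: (2,2), (2,5), (3,2), (4,0), (4,3), (5,1) — 6 in total.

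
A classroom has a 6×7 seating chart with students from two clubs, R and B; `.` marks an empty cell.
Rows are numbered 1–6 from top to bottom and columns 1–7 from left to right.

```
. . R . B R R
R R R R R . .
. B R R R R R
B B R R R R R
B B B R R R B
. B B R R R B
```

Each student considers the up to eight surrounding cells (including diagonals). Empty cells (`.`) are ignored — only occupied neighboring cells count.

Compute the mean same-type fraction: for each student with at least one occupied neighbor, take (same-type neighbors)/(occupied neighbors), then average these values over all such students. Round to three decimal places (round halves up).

Row 1: (1,3)R 3/3 · (1,5)B 0/3 · (1,6)R 2/3 · (1,7)R 1/1
Row 2: (2,1)R 1/2 · (2,2)R 4/5 · (2,3)R 5/6 · (2,4)R 6/7 · (2,5)R 5/6
Row 3: (3,2)B 2/7 · (3,3)R 6/8 · (3,4)R 8/8 · (3,5)R 7/7 · (3,6)R 6/6 · (3,7)R 3/3
Row 4: (4,1)B 4/4 · (4,2)B 5/7 · (4,3)R 4/8 · (4,4)R 7/8 · (4,5)R 8/8 · (4,6)R 7/8 · (4,7)R 4/5
Row 5: (5,1)B 4/4 · (5,2)B 6/7 · (5,3)B 4/8 · (5,4)R 6/8 · (5,5)R 8/8 · (5,6)R 6/8 · (5,7)B 1/5
Row 6: (6,2)B 4/4 · (6,3)B 3/5 · (6,4)R 3/5 · (6,5)R 5/5 · (6,6)R 3/5 · (6,7)B 1/3
Sum over 35 students: 3/3 + 0/3 + 2/3 + 1/1 + 1/2 + 4/5 + 5/6 + 6/7 + 5/6 + 2/7 + 6/8 + 8/8 + 7/7 + 6/6 + 3/3 + 4/4 + 5/7 + 4/8 + 7/8 + 8/8 + 7/8 + 4/5 + 4/4 + 6/7 + 4/8 + 6/8 + 8/8 + 6/8 + 1/5 + 4/4 + 3/5 + 3/5 + 5/5 + 3/5 + 1/3 = 5561/210; mean = 5561/210 ÷ 35 = 5561/7350 = 0.756598… → 0.757.

0.757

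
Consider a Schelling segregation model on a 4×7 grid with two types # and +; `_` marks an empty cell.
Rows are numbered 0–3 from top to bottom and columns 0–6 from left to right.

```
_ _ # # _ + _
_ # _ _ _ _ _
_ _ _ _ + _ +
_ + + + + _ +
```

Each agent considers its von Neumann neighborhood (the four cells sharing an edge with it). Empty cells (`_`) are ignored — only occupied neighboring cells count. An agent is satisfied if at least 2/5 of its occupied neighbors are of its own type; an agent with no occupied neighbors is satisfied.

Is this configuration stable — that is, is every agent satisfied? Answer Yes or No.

(0,2)# 1/1 ok
(0,3)# 1/1 ok
(0,5)+ 0/0 ok
(1,1)# 0/0 ok
(2,4)+ 1/1 ok
(2,6)+ 1/1 ok
(3,1)+ 1/1 ok
(3,2)+ 2/2 ok
(3,3)+ 2/2 ok
(3,4)+ 2/2 ok
(3,6)+ 1/1 ok
All meet the threshold, so the configuration is stable.

Yes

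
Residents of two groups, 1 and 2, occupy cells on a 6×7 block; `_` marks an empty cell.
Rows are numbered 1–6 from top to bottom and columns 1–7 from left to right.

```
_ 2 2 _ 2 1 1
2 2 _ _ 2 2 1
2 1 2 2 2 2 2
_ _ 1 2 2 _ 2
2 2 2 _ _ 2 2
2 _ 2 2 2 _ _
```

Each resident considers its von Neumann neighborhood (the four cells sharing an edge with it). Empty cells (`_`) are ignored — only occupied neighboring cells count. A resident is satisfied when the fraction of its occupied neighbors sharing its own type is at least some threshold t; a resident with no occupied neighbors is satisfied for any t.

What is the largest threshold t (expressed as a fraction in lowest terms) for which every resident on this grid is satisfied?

Row 1: (1,2)2 2/2 · (1,3)2 1/1 · (1,5)2 1/2 · (1,6)1 1/3 · (1,7)1 2/2
Row 2: (2,1)2 2/2 · (2,2)2 2/3 · (2,5)2 3/3 · (2,6)2 2/4 · (2,7)1 1/3
Row 3: (3,1)2 1/2 · (3,2)1 0/3 · (3,3)2 1/3 · (3,4)2 3/3 · (3,5)2 4/4 · (3,6)2 3/3 · (3,7)2 2/3
Row 4: (4,3)1 0/3 · (4,4)2 2/3 · (4,5)2 2/2 · (4,7)2 2/2
Row 5: (5,1)2 2/2 · (5,2)2 2/2 · (5,3)2 2/3 · (5,6)2 1/1 · (5,7)2 2/2
Row 6: (6,1)2 1/1 · (6,3)2 2/2 · (6,4)2 2/2 · (6,5)2 1/1
The smallest same-type fraction is 0/3 at (3,2), which reduces to 0/1. Any threshold above that leaves this resident unsatisfied.

0/1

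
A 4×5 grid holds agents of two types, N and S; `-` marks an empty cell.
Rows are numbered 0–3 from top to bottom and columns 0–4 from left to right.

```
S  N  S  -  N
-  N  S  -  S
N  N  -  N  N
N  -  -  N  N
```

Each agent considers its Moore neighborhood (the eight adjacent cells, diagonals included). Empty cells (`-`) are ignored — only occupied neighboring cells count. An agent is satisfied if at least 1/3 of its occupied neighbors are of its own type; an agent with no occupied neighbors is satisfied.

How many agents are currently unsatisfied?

5

Row 0: (0,0)S 0/2 not · (0,1)N 1/4 not · (0,2)S 1/3 satisfied · (0,4)N 0/1 not
Row 1: (1,1)N 3/6 satisfied · (1,2)S 1/5 not · (1,4)S 0/3 not
Row 2: (2,0)N 3/3 satisfied · (2,1)N 3/4 satisfied · (2,3)N 3/5 satisfied · (2,4)N 3/4 satisfied
Row 3: (3,0)N 2/2 satisfied · (3,3)N 3/3 satisfied · (3,4)N 3/3 satisfied
Unsatisfied: (0,0), (0,1), (0,4), (1,2), (1,4) — 5 in total.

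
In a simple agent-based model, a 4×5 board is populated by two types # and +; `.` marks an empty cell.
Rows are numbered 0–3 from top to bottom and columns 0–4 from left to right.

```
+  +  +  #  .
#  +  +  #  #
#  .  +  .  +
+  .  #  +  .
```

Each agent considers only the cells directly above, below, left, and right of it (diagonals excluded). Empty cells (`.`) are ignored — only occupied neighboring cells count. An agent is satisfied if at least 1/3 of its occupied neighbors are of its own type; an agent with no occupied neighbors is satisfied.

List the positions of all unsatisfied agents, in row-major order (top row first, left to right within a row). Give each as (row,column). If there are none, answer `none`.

(2,4), (3,0), (3,2), (3,3)

(0,0)+ 1/2 ok
(0,1)+ 3/3 ok
(0,2)+ 2/3 ok
(0,3)# 1/2 ok
(1,0)# 1/3 ok
(1,1)+ 2/3 ok
(1,2)+ 3/4 ok
(1,3)# 2/3 ok
(1,4)# 1/2 ok
(2,0)# 1/2 ok
(2,2)+ 1/2 ok
(2,4)+ 0/1 unhappy
(3,0)+ 0/1 unhappy
(3,2)# 0/2 unhappy
(3,3)+ 0/1 unhappy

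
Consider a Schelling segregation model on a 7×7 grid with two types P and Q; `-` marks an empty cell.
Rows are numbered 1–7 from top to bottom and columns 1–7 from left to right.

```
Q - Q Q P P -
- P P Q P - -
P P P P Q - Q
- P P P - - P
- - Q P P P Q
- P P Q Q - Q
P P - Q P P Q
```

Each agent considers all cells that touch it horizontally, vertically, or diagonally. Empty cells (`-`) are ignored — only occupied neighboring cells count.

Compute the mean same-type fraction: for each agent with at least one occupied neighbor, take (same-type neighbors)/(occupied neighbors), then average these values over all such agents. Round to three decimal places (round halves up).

0.545

Row 1: (1,1)Q 0/1 · (1,3)Q 2/4 · (1,4)Q 2/5 · (1,5)P 2/4 · (1,6)P 2/2
Row 2: (2,2)P 4/6 · (2,3)P 4/7 · (2,4)Q 3/8 · (2,5)P 3/6
Row 3: (3,1)P 3/3 · (3,2)P 6/6 · (3,3)P 7/8 · (3,4)P 5/7 · (3,5)Q 1/4 · (3,7)Q 0/1
Row 4: (4,2)P 4/5 · (4,3)P 6/7 · (4,4)P 5/7 · (4,7)P 1/3
Row 5: (5,3)Q 1/7 · (5,4)P 4/7 · (5,5)P 3/5 · (5,6)P 2/5 · (5,7)Q 1/3
Row 6: (6,2)P 3/4 · (6,3)P 3/6 · (6,4)Q 3/7 · (6,5)Q 2/7 · (6,7)Q 2/4
Row 7: (7,1)P 2/2 · (7,2)P 3/3 · (7,4)Q 2/4 · (7,5)P 1/4 · (7,6)P 1/4 · (7,7)Q 1/2
Sum over 35 agents: 0/1 + 2/4 + 2/5 + 2/4 + 2/2 + 4/6 + 4/7 + 3/8 + 3/6 + 3/3 + 6/6 + 7/8 + 5/7 + 1/4 + 0/1 + 4/5 + 6/7 + 5/7 + 1/3 + 1/7 + 4/7 + 3/5 + 2/5 + 1/3 + 3/4 + 3/6 + 3/7 + 2/7 + 2/4 + 2/2 + 3/3 + 2/4 + 1/4 + 1/4 + 1/2 = 8009/420; mean = 8009/420 ÷ 35 = 8009/14700 = 0.544829… → 0.545.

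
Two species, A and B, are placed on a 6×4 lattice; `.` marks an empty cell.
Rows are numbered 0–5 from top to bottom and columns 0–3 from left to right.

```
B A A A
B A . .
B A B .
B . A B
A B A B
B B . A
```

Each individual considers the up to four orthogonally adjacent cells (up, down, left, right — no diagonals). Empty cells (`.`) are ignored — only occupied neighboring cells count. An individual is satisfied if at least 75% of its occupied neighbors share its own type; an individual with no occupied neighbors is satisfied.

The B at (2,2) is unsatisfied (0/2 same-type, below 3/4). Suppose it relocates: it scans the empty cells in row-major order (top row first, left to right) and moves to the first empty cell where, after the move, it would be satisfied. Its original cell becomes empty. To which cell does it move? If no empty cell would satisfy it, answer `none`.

(2,3)

Vacating (2,2). Empty cells in order:
  (1,2): 0/2 same-type → still unsatisfied.
  (1,3): 0/1 same-type → still unsatisfied.
  (2,3): 1/1 same-type → satisfied — stop here.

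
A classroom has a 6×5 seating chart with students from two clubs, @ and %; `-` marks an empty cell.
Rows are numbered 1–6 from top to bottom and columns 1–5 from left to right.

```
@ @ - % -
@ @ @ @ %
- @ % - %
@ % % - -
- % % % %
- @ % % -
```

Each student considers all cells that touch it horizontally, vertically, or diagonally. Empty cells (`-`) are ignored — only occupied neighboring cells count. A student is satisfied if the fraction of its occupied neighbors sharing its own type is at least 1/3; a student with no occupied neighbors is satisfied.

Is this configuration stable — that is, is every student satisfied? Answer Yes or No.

(1,1)@ 3/3 ok
(1,2)@ 4/4 ok
(1,4)% 1/3 ok
(2,1)@ 4/4 ok
(2,2)@ 5/6 ok
(2,3)@ 4/6 ok
(2,4)@ 1/5 unhappy
(2,5)% 2/3 ok
(3,2)@ 4/7 ok
(3,3)% 2/6 ok
(3,5)% 1/2 ok
(4,1)@ 1/3 ok
(4,2)% 4/6 ok
(4,3)% 5/6 ok
(5,2)% 4/6 ok
(5,3)% 6/7 ok
(5,4)% 5/5 ok
(5,5)% 2/2 ok
(6,2)@ 0/3 unhappy
(6,3)% 4/5 ok
(6,4)% 4/4 ok
For instance (2,4) has only 1/5 same-type neighbors, below 1/3.

No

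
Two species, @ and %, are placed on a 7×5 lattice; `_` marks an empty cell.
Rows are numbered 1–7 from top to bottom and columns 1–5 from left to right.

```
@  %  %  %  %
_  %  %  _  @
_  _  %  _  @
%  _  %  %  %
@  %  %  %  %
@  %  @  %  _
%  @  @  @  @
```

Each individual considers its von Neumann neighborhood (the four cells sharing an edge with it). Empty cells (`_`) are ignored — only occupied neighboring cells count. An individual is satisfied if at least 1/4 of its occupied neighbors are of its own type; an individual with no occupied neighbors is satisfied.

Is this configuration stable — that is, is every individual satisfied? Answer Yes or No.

No

Row 1: (1,1)@ 0/1 not · (1,2)% 2/3 satisfied · (1,3)% 3/3 satisfied · (1,4)% 2/2 satisfied · (1,5)% 1/2 satisfied
Row 2: (2,2)% 2/2 satisfied · (2,3)% 3/3 satisfied · (2,5)@ 1/2 satisfied
Row 3: (3,3)% 2/2 satisfied · (3,5)@ 1/2 satisfied
Row 4: (4,1)% 0/1 not · (4,3)% 3/3 satisfied · (4,4)% 3/3 satisfied · (4,5)% 2/3 satisfied
Row 5: (5,1)@ 1/3 satisfied · (5,2)% 2/3 satisfied · (5,3)% 3/4 satisfied · (5,4)% 4/4 satisfied · (5,5)% 2/2 satisfied
Row 6: (6,1)@ 1/3 satisfied · (6,2)% 1/4 satisfied · (6,3)@ 1/4 satisfied · (6,4)% 1/3 satisfied
Row 7: (7,1)% 0/2 not · (7,2)@ 1/3 satisfied · (7,3)@ 3/3 satisfied · (7,4)@ 2/3 satisfied · (7,5)@ 1/1 satisfied
For instance (1,1) has only 0/1 same-type neighbors, below 1/4.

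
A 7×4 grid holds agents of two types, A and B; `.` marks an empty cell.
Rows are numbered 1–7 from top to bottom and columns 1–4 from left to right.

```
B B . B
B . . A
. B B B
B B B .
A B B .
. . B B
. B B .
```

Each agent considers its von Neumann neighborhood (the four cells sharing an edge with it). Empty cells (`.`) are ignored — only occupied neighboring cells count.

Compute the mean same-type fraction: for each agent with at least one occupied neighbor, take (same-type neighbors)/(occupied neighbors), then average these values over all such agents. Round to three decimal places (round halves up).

0.759

Row 1: (1,1)B 2/2 · (1,2)B 1/1 · (1,4)B 0/1
Row 2: (2,1)B 1/1 · (2,4)A 0/2
Row 3: (3,2)B 2/2 · (3,3)B 3/3 · (3,4)B 1/2
Row 4: (4,1)B 1/2 · (4,2)B 4/4 · (4,3)B 3/3
Row 5: (5,1)A 0/2 · (5,2)B 2/3 · (5,3)B 3/3
Row 6: (6,3)B 3/3 · (6,4)B 1/1
Row 7: (7,2)B 1/1 · (7,3)B 2/2
Sum over 18 agents: 2/2 + 1/1 + 0/1 + 1/1 + 0/2 + 2/2 + 3/3 + 1/2 + 1/2 + 4/4 + 3/3 + 0/2 + 2/3 + 3/3 + 3/3 + 1/1 + 1/1 + 2/2 = 41/3; mean = 41/3 ÷ 18 = 41/54 = 0.759259… → 0.759.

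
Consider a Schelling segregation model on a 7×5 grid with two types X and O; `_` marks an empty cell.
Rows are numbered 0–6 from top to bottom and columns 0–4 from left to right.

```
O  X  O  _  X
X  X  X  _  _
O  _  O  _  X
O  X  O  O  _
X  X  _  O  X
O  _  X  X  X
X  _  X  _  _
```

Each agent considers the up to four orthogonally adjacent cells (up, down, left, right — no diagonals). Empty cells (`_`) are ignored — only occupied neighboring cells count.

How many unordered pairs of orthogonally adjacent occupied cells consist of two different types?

Scan each occupied cell's neighbors to the right and below so each pair is counted once.
Row 0: O(0,0)–X(0,1)≠ O(0,0)–X(1,0)≠ X(0,1)–O(0,2)≠ X(0,1)–X(1,1)= O(0,2)–X(1,2)≠  → 4/5 unlike.
Row 1: X(1,0)–X(1,1)= X(1,0)–O(2,0)≠ X(1,1)–X(1,2)= X(1,2)–O(2,2)≠  → 2/4 unlike.
Row 2: O(2,0)–O(3,0)= O(2,2)–O(3,2)=  → 0/2 unlike.
Row 3: O(3,0)–X(3,1)≠ O(3,0)–X(4,0)≠ X(3,1)–O(3,2)≠ X(3,1)–X(4,1)= O(3,2)–O(3,3)= O(3,3)–O(4,3)=  → 3/6 unlike.
Row 4: X(4,0)–X(4,1)= X(4,0)–O(5,0)≠ O(4,3)–X(4,4)≠ O(4,3)–X(5,3)≠ X(4,4)–X(5,4)=  → 3/5 unlike.
Row 5: O(5,0)–X(6,0)≠ X(5,2)–X(5,3)= X(5,2)–X(6,2)= X(5,3)–X(5,4)=  → 1/4 unlike.
Total adjacent occupied pairs: 26; unlike-type pairs: 13.

13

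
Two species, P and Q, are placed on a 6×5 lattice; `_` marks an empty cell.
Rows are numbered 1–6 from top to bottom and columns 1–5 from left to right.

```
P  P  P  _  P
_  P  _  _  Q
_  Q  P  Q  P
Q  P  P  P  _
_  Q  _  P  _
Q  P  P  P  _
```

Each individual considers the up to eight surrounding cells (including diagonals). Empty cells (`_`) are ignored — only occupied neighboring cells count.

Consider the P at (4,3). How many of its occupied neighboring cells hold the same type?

4

Occupied neighbors of (4,3): (3,2)=Q, (3,3)=P, (3,4)=Q, (4,2)=P, (4,4)=P, (5,2)=Q, (5,4)=P.
Same type (P): 4 of 7.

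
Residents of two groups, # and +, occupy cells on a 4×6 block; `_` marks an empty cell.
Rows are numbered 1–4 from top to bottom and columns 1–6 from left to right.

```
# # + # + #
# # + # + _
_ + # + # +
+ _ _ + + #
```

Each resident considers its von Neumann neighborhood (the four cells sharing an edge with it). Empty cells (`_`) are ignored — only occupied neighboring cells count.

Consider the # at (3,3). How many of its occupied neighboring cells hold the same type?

0

Occupied neighbors of (3,3): (2,3)=+, (3,2)=+, (3,4)=+.
Same type (#): 0 of 3.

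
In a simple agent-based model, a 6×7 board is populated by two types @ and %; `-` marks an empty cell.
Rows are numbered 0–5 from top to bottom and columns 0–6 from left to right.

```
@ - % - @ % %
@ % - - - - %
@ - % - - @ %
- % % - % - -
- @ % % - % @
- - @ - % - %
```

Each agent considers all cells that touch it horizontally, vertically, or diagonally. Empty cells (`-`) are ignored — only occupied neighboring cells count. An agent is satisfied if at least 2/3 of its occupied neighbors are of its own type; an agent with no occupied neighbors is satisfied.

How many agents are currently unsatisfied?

12

(0,0)@ 1/2 ✗
(0,2)% 1/1 ✓
(0,4)@ 0/1 ✗
(0,5)% 2/3 ✓
(0,6)% 2/2 ✓
(1,0)@ 2/3 ✓
(1,1)% 2/5 ✗
(1,6)% 3/4 ✓
(2,0)@ 1/3 ✗
(2,2)% 3/3 ✓
(2,5)@ 0/3 ✗
(2,6)% 1/2 ✗
(3,1)% 3/5 ✗
(3,2)% 4/5 ✓
(3,4)% 2/3 ✓
(4,1)@ 1/4 ✗
(4,2)% 3/5 ✗
(4,3)% 4/5 ✓
(4,5)% 3/4 ✓
(4,6)@ 0/2 ✗
(5,2)@ 1/3 ✗
(5,4)% 2/2 ✓
(5,6)% 1/2 ✗
Unsatisfied: (0,0), (0,4), (1,1), (2,0), (2,5), (2,6), (3,1), (4,1), (4,2), (4,6), (5,2), (5,6) — 12 in total.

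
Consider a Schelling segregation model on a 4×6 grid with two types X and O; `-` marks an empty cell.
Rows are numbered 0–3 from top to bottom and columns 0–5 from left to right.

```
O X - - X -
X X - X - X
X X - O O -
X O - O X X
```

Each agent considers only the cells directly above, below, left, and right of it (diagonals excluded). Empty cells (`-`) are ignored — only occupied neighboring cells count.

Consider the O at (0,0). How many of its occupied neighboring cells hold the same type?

Occupied neighbors of (0,0): (1,0)=X, (0,1)=X.
Same type (O): 0 of 2.

0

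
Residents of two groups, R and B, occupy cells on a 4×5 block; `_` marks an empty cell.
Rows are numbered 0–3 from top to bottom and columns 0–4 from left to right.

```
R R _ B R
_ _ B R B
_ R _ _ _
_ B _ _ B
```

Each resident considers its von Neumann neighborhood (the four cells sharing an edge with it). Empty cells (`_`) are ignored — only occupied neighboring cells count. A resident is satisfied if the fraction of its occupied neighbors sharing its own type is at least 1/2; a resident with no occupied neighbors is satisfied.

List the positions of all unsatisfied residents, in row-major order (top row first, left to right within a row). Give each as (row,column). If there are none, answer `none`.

(0,3), (0,4), (1,2), (1,3), (1,4), (2,1), (3,1)

(0,0)R 1/1 ✓
(0,1)R 1/1 ✓
(0,3)B 0/2 ✗
(0,4)R 0/2 ✗
(1,2)B 0/1 ✗
(1,3)R 0/3 ✗
(1,4)B 0/2 ✗
(2,1)R 0/1 ✗
(3,1)B 0/1 ✗
(3,4)B 0/0 ✓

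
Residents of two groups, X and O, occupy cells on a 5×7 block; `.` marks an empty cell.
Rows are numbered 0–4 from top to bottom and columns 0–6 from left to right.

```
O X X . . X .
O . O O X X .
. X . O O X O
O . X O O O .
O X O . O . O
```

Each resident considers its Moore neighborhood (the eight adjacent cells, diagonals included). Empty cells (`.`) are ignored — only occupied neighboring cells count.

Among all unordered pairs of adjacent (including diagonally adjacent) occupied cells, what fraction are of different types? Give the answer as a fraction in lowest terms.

Scan each occupied cell's neighbors to the right and below (and the two forward diagonals) so each pair is counted once.
Row 0: O(0,0)–X(0,1)≠ O(0,0)–O(1,0)= X(0,1)–X(0,2)= X(0,1)–O(1,2)≠ X(0,1)–O(1,0)≠ X(0,2)–O(1,2)≠ X(0,2)–O(1,3)≠ X(0,5)–X(1,5)= X(0,5)–X(1,4)=  → 5/9 unlike.
Row 1: O(1,0)–X(2,1)≠ O(1,2)–O(1,3)= O(1,2)–O(2,3)= O(1,2)–X(2,1)≠ O(1,3)–X(1,4)≠ O(1,3)–O(2,3)= O(1,3)–O(2,4)= X(1,4)–X(1,5)= X(1,4)–O(2,4)≠ X(1,4)–X(2,5)= X(1,4)–O(2,3)≠ X(1,5)–X(2,5)= X(1,5)–O(2,6)≠ X(1,5)–O(2,4)≠  → 7/14 unlike.
Row 2: X(2,1)–X(3,2)= X(2,1)–O(3,0)≠ O(2,3)–O(2,4)= O(2,3)–O(3,3)= O(2,3)–O(3,4)= O(2,3)–X(3,2)≠ O(2,4)–X(2,5)≠ O(2,4)–O(3,4)= O(2,4)–O(3,5)= O(2,4)–O(3,3)= X(2,5)–O(2,6)≠ X(2,5)–O(3,5)≠ X(2,5)–O(3,4)≠ O(2,6)–O(3,5)=  → 6/14 unlike.
Row 3: O(3,0)–O(4,0)= O(3,0)–X(4,1)≠ X(3,2)–O(3,3)≠ X(3,2)–O(4,2)≠ X(3,2)–X(4,1)= O(3,3)–O(3,4)= O(3,3)–O(4,4)= O(3,3)–O(4,2)= O(3,4)–O(3,5)= O(3,4)–O(4,4)= O(3,5)–O(4,6)= O(3,5)–O(4,4)=  → 3/12 unlike.
Row 4: O(4,0)–X(4,1)≠ X(4,1)–O(4,2)≠  → 2/2 unlike.
Total adjacent occupied pairs: 51; unlike-type pairs: 23.
23/51 is already in lowest terms.

23/51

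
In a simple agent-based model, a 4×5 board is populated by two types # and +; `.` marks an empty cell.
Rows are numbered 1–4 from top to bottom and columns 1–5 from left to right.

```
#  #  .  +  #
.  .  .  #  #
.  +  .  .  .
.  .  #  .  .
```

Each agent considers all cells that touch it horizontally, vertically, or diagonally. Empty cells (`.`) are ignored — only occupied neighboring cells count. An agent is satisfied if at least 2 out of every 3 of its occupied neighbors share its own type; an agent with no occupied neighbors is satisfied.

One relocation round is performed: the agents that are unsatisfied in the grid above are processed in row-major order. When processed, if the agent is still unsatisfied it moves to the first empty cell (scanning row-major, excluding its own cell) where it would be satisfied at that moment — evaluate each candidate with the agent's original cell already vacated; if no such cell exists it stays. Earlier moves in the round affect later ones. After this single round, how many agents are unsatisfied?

0

Initially unsatisfied (in order): (1,4), (3,2), (4,3).
  (1,4) → (3,1).
  (3,2) → (4,1).
  (4,3): now satisfied by earlier moves; stays.
Resulting grid:
# # . . #
. . . # #
+ . . . .
+ . # . .
All satisfied now.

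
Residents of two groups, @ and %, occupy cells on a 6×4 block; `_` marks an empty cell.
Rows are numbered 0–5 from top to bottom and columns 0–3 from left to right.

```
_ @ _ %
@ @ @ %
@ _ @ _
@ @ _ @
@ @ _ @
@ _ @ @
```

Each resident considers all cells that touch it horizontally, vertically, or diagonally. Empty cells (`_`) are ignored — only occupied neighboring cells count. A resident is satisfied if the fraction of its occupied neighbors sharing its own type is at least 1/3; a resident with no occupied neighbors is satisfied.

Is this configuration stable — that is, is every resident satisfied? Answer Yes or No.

Yes

Row 0: (0,1)@ 3/3 satisfied · (0,3)% 1/2 satisfied
Row 1: (1,0)@ 3/3 satisfied · (1,1)@ 5/5 satisfied · (1,2)@ 3/5 satisfied · (1,3)% 1/3 satisfied
Row 2: (2,0)@ 4/4 satisfied · (2,2)@ 4/5 satisfied
Row 3: (3,0)@ 4/4 satisfied · (3,1)@ 5/5 satisfied · (3,3)@ 2/2 satisfied
Row 4: (4,0)@ 4/4 satisfied · (4,1)@ 5/5 satisfied · (4,3)@ 3/3 satisfied
Row 5: (5,0)@ 2/2 satisfied · (5,2)@ 3/3 satisfied · (5,3)@ 2/2 satisfied
All meet the threshold, so the configuration is stable.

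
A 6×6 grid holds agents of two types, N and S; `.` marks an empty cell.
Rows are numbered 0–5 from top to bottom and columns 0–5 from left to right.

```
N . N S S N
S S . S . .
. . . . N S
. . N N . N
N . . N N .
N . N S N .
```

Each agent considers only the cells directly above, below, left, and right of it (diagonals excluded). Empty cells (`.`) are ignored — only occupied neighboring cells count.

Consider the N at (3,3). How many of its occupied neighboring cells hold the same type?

Occupied neighbors of (3,3): (4,3)=N, (3,2)=N.
Same type (N): 2 of 2.

2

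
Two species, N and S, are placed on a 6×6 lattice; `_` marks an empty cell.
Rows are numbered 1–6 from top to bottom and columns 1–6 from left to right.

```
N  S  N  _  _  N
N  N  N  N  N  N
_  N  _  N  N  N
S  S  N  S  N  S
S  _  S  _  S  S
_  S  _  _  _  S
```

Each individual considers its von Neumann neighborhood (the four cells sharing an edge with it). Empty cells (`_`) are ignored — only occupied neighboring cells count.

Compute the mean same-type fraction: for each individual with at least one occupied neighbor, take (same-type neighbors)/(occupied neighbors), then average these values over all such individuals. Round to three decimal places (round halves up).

0.640

Row 1: (1,1)N 1/2 · (1,2)S 0/3 · (1,3)N 1/2 · (1,6)N 1/1
Row 2: (2,1)N 2/2 · (2,2)N 3/4 · (2,3)N 3/3 · (2,4)N 3/3 · (2,5)N 3/3 · (2,6)N 3/3
Row 3: (3,2)N 1/2 · (3,4)N 2/3 · (3,5)N 4/4 · (3,6)N 2/3
Row 4: (4,1)S 2/2 · (4,2)S 1/3 · (4,3)N 0/3 · (4,4)S 0/3 · (4,5)N 1/4 · (4,6)S 1/3
Row 5: (5,1)S 1/1 · (5,3)S 0/1 · (5,5)S 1/2 · (5,6)S 3/3
Row 6: (6,2)S — no occupied neighbors · (6,6)S 1/1
Sum over 25 individuals: 1/2 + 0/3 + 1/2 + 1/1 + 2/2 + 3/4 + 3/3 + 3/3 + 3/3 + 3/3 + 1/2 + 2/3 + 4/4 + 2/3 + 2/2 + 1/3 + 0/3 + 0/3 + 1/4 + 1/3 + 1/1 + 0/1 + 1/2 + 3/3 + 1/1 = 16; mean = 16 ÷ 25 = 16/25 = 0.64 → 0.640.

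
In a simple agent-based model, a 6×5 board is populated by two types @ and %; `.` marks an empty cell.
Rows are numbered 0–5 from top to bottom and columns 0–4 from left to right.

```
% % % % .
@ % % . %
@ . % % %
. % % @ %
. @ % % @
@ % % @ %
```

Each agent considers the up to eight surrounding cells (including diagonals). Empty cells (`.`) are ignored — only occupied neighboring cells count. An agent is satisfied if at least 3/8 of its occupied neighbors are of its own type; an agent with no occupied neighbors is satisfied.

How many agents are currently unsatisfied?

6

(0,0)% 2/3 ok
(0,1)% 4/5 ok
(0,2)% 4/4 ok
(0,3)% 3/3 ok
(1,0)@ 1/4 unhappy
(1,1)% 5/7 ok
(1,2)% 6/6 ok
(1,4)% 3/3 ok
(2,0)@ 1/3 unhappy
(2,2)% 5/6 ok
(2,3)% 6/7 ok
(2,4)% 3/4 ok
(3,1)% 3/5 ok
(3,2)% 5/7 ok
(3,3)@ 1/8 unhappy
(3,4)% 3/5 ok
(4,1)@ 1/6 unhappy
(4,2)% 5/8 ok
(4,3)% 5/8 ok
(4,4)@ 2/5 ok
(5,0)@ 1/2 ok
(5,1)% 2/4 ok
(5,2)% 3/5 ok
(5,3)@ 1/5 unhappy
(5,4)% 1/3 unhappy
Unsatisfied: (1,0), (2,0), (3,3), (4,1), (5,3), (5,4) — 6 in total.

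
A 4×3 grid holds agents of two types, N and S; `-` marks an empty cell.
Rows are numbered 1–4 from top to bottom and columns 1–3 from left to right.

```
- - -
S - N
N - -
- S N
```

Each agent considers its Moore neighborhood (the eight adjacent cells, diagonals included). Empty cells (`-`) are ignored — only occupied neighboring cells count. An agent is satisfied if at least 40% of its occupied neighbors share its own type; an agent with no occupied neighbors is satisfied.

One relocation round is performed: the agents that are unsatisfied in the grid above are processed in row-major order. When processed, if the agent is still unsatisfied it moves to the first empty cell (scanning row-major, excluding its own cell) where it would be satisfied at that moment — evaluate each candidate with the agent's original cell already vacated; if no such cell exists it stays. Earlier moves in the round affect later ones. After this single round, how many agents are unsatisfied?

1

Initially unsatisfied (in order): (2,1), (3,1), (4,2), (4,3).
  (2,1) → (1,1).
  (3,1) → (1,2).
  (4,2) → (2,1).
  (4,3): now satisfied by earlier moves; stays.
Resulting grid:
S N -
S - N
- - -
- - N
Unsatisfied now: (1,2).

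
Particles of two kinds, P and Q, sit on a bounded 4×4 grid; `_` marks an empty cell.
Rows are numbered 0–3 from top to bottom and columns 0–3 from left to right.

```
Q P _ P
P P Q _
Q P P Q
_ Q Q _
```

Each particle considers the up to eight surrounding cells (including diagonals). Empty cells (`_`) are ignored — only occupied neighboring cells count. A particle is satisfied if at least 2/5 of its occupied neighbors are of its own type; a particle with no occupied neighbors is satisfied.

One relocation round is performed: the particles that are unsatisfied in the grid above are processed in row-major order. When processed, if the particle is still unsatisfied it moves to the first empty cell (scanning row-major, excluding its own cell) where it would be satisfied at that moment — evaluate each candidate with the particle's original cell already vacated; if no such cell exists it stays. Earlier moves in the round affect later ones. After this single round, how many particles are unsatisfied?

Initially unsatisfied (in order): (0,0), (0,3), (1,2), (2,0), (2,2).
  (0,0) → (1,3).
  (0,3) → (0,0).
  (1,2) → (0,3).
  (2,0) → (0,2).
  (2,2) → (1,2).
Resulting grid:
P P Q Q
P P P Q
_ P _ Q
_ Q Q _
All satisfied now.

0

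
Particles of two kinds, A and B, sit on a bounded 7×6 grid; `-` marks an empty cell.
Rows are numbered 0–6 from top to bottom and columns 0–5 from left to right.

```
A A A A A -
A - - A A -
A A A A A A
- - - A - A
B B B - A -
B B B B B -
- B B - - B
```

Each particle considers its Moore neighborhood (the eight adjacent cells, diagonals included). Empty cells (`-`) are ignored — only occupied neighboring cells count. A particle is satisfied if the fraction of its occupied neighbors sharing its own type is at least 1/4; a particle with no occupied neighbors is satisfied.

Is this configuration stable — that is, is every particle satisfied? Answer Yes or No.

Yes

Row 0: (0,0)A 2/2 ok · (0,1)A 3/3 ok · (0,2)A 3/3 ok · (0,3)A 4/4 ok · (0,4)A 3/3 ok
Row 1: (1,0)A 4/4 ok · (1,3)A 7/7 ok · (1,4)A 6/6 ok
Row 2: (2,0)A 2/2 ok · (2,1)A 3/3 ok · (2,2)A 4/4 ok · (2,3)A 5/5 ok · (2,4)A 6/6 ok · (2,5)A 3/3 ok
Row 3: (3,3)A 4/5 ok · (3,5)A 3/3 ok
Row 4: (4,0)B 3/3 ok · (4,1)B 5/5 ok · (4,2)B 4/5 ok · (4,4)A 2/4 ok
Row 5: (5,0)B 4/4 ok · (5,1)B 7/7 ok · (5,2)B 6/6 ok · (5,3)B 4/5 ok · (5,4)B 2/3 ok
Row 6: (6,1)B 4/4 ok · (6,2)B 4/4 ok · (6,5)B 1/1 ok
All meet the threshold, so the configuration is stable.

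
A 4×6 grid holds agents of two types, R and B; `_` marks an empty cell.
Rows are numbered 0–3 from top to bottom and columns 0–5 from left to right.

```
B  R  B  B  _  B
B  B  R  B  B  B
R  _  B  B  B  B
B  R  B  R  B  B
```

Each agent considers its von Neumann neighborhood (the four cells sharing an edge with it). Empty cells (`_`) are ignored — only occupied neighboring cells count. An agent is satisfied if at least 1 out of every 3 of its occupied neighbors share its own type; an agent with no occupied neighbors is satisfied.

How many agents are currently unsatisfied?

Row 0: (0,0)B 1/2 ok · (0,1)R 0/3 unhappy · (0,2)B 1/3 ok · (0,3)B 2/2 ok · (0,5)B 1/1 ok
Row 1: (1,0)B 2/3 ok · (1,1)B 1/3 ok · (1,2)R 0/4 unhappy · (1,3)B 3/4 ok · (1,4)B 3/3 ok · (1,5)B 3/3 ok
Row 2: (2,0)R 0/2 unhappy · (2,2)B 2/3 ok · (2,3)B 3/4 ok · (2,4)B 4/4 ok · (2,5)B 3/3 ok
Row 3: (3,0)B 0/2 unhappy · (3,1)R 0/2 unhappy · (3,2)B 1/3 ok · (3,3)R 0/3 unhappy · (3,4)B 2/3 ok · (3,5)B 2/2 ok
Unsatisfied: (0,1), (1,2), (2,0), (3,0), (3,1), (3,3) — 6 in total.

6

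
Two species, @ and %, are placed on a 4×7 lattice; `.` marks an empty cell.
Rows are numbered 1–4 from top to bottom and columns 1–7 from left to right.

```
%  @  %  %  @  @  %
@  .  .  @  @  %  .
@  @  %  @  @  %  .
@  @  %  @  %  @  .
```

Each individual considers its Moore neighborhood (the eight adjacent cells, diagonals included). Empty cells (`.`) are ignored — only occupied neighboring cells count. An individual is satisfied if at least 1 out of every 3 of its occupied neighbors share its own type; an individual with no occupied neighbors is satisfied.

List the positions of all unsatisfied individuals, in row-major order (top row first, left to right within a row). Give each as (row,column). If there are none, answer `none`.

Row 1: (1,1)% 0/2 not · (1,2)@ 1/3 satisfied · (1,3)% 1/3 satisfied · (1,4)% 1/4 not · (1,5)@ 3/5 satisfied · (1,6)@ 2/4 satisfied · (1,7)% 1/2 satisfied
Row 2: (2,1)@ 3/4 satisfied · (2,4)@ 4/7 satisfied · (2,5)@ 5/8 satisfied · (2,6)% 2/6 satisfied
Row 3: (3,1)@ 4/4 satisfied · (3,2)@ 4/6 satisfied · (3,3)% 1/6 not · (3,4)@ 4/7 satisfied · (3,5)@ 5/8 satisfied · (3,6)% 2/5 satisfied
Row 4: (4,1)@ 3/3 satisfied · (4,2)@ 3/5 satisfied · (4,3)% 1/5 not · (4,4)@ 2/5 satisfied · (4,5)% 1/5 not · (4,6)@ 1/3 satisfied

(1,1), (1,4), (3,3), (4,3), (4,5)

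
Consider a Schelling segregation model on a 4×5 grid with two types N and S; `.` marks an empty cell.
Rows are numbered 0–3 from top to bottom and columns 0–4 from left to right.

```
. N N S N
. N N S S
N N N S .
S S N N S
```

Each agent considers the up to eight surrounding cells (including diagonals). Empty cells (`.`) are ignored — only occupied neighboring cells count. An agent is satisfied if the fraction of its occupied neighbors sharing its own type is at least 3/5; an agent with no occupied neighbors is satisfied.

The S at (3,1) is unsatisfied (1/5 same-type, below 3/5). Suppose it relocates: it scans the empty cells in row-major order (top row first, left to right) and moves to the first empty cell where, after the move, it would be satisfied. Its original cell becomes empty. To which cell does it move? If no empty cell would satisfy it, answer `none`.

(2,4)

Vacating (3,1). Empty cells in order:
  (0,0): 0/2 same-type → still unsatisfied.
  (1,0): 0/4 same-type → still unsatisfied.
  (2,4): 4/5 same-type → satisfied — stop here.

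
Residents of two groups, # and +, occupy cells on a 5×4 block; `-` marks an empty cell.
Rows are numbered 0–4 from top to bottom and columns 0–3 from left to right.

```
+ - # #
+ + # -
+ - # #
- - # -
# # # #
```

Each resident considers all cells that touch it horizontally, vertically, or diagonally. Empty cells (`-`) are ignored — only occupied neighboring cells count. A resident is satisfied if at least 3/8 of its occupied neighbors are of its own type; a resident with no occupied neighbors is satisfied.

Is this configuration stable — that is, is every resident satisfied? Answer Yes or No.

Row 0: (0,0)+ 2/2 ✓ · (0,2)# 2/3 ✓ · (0,3)# 2/2 ✓
Row 1: (1,0)+ 3/3 ✓ · (1,1)+ 3/6 ✓ · (1,2)# 4/5 ✓
Row 2: (2,0)+ 2/2 ✓ · (2,2)# 3/4 ✓ · (2,3)# 3/3 ✓
Row 3: (3,2)# 5/5 ✓
Row 4: (4,0)# 1/1 ✓ · (4,1)# 3/3 ✓ · (4,2)# 3/3 ✓ · (4,3)# 2/2 ✓
All meet the threshold, so the configuration is stable.

Yes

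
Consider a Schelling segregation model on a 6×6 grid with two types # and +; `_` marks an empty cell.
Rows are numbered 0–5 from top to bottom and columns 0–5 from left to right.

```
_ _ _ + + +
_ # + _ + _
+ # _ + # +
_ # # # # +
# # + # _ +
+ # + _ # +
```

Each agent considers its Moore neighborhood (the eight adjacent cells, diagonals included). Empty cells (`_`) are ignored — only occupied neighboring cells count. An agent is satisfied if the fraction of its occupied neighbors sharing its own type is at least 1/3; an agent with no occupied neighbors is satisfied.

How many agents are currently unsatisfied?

4

Row 0: (0,3)+ 3/3 satisfied · (0,4)+ 3/3 satisfied · (0,5)+ 2/2 satisfied
Row 1: (1,1)# 1/3 satisfied · (1,2)+ 2/4 satisfied · (1,4)+ 5/6 satisfied
Row 2: (2,0)+ 0/3 not · (2,1)# 3/5 satisfied · (2,3)+ 2/6 satisfied · (2,4)# 2/6 satisfied · (2,5)+ 2/4 satisfied
Row 3: (3,1)# 4/6 satisfied · (3,2)# 5/7 satisfied · (3,3)# 4/6 satisfied · (3,4)# 3/7 satisfied · (3,5)+ 2/4 satisfied
Row 4: (4,0)# 3/4 satisfied · (4,1)# 4/7 satisfied · (4,2)+ 1/7 not · (4,3)# 4/6 satisfied · (4,5)+ 2/4 satisfied
Row 5: (5,0)+ 0/3 not · (5,1)# 2/5 satisfied · (5,2)+ 1/4 not · (5,4)# 1/3 satisfied · (5,5)+ 1/2 satisfied
Unsatisfied: (2,0), (4,2), (5,0), (5,2) — 4 in total.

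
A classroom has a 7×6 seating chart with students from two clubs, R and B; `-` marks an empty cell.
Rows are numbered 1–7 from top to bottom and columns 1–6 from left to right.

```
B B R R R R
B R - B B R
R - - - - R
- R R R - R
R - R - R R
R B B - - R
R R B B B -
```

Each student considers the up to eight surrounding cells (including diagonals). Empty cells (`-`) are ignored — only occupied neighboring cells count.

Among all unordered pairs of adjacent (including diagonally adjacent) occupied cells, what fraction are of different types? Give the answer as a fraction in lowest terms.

Scan each occupied cell's neighbors to the right and below (and the two forward diagonals) so each pair is counted once.
Row 1: B(1,1)–B(1,2)= B(1,1)–B(2,1)= B(1,1)–R(2,2)≠ B(1,2)–R(1,3)≠ B(1,2)–R(2,2)≠ B(1,2)–B(2,1)= R(1,3)–R(1,4)= R(1,3)–B(2,4)≠ R(1,3)–R(2,2)= R(1,4)–R(1,5)= R(1,4)–B(2,4)≠ R(1,4)–B(2,5)≠ R(1,5)–R(1,6)= R(1,5)–B(2,5)≠ R(1,5)–R(2,6)= R(1,5)–B(2,4)≠ R(1,6)–R(2,6)= R(1,6)–B(2,5)≠  → 9/18 unlike.
Row 2: B(2,1)–R(2,2)≠ B(2,1)–R(3,1)≠ R(2,2)–R(3,1)= B(2,4)–B(2,5)= B(2,5)–R(2,6)≠ B(2,5)–R(3,6)≠ R(2,6)–R(3,6)=  → 4/7 unlike.
Row 3: R(3,1)–R(4,2)= R(3,6)–R(4,6)=  → 0/2 unlike.
Row 4: R(4,2)–R(4,3)= R(4,2)–R(5,3)= R(4,2)–R(5,1)= R(4,3)–R(4,4)= R(4,3)–R(5,3)= R(4,4)–R(5,5)= R(4,4)–R(5,3)= R(4,6)–R(5,6)= R(4,6)–R(5,5)=  → 0/9 unlike.
Row 5: R(5,1)–R(6,1)= R(5,1)–B(6,2)≠ R(5,3)–B(6,3)≠ R(5,3)–B(6,2)≠ R(5,5)–R(5,6)= R(5,5)–R(6,6)= R(5,6)–R(6,6)=  → 3/7 unlike.
Row 6: R(6,1)–B(6,2)≠ R(6,1)–R(7,1)= R(6,1)–R(7,2)= B(6,2)–B(6,3)= B(6,2)–R(7,2)≠ B(6,2)–B(7,3)= B(6,2)–R(7,1)≠ B(6,3)–B(7,3)= B(6,3)–B(7,4)= B(6,3)–R(7,2)≠ R(6,6)–B(7,5)≠  → 5/11 unlike.
Row 7: R(7,1)–R(7,2)= R(7,2)–B(7,3)≠ B(7,3)–B(7,4)= B(7,4)–B(7,5)=  → 1/4 unlike.
Total adjacent occupied pairs: 58; unlike-type pairs: 22.
22/58 reduces to 11/29.

11/29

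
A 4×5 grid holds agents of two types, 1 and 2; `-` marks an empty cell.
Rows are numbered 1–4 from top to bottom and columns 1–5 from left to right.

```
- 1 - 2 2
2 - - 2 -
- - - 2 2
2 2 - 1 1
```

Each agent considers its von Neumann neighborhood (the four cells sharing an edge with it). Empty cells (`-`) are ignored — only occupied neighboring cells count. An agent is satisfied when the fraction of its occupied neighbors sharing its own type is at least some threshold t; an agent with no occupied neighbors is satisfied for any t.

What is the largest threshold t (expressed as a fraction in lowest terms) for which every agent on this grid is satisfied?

1/2

(1,2)1 — no occupied neighbors
(1,4)2 2/2
(1,5)2 1/1
(2,1)2 — no occupied neighbors
(2,4)2 2/2
(3,4)2 2/3
(3,5)2 1/2
(4,1)2 1/1
(4,2)2 1/1
(4,4)1 1/2
(4,5)1 1/2
The smallest same-type fraction is 1/2 at (3,5), which reduces to 1/2. Any threshold above that leaves this agent unsatisfied.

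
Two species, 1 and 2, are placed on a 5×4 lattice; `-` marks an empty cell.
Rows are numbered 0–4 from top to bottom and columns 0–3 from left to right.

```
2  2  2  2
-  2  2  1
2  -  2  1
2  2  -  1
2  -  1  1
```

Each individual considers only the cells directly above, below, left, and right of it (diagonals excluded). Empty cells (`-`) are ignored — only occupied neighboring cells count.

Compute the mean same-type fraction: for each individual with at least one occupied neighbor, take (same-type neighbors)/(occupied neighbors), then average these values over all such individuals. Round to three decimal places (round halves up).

Row 0: (0,0)2 1/1 · (0,1)2 3/3 · (0,2)2 3/3 · (0,3)2 1/2
Row 1: (1,1)2 2/2 · (1,2)2 3/4 · (1,3)1 1/3
Row 2: (2,0)2 1/1 · (2,2)2 1/2 · (2,3)1 2/3
Row 3: (3,0)2 3/3 · (3,1)2 1/1 · (3,3)1 2/2
Row 4: (4,0)2 1/1 · (4,2)1 1/1 · (4,3)1 2/2
Sum over 16 individuals: 1/1 + 3/3 + 3/3 + 1/2 + 2/2 + 3/4 + 1/3 + 1/1 + 1/2 + 2/3 + 3/3 + 1/1 + 2/2 + 1/1 + 1/1 + 2/2 = 55/4; mean = 55/4 ÷ 16 = 55/64 = 0.859375 → 0.859.

0.859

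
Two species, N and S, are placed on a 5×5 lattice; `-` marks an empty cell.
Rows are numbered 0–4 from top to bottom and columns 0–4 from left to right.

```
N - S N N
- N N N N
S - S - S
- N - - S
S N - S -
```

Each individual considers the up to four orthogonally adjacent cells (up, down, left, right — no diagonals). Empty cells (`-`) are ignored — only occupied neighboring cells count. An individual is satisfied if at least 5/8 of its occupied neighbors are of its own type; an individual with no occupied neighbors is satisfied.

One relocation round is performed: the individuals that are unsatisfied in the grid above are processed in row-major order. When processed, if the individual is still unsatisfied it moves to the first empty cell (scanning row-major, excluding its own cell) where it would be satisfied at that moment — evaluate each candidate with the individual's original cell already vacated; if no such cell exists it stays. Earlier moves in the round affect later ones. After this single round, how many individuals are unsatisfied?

2

Initially unsatisfied (in order): (0,2), (1,2), (2,2), (2,4), (4,0), (4,1).
  (0,2) → (2,3).
  (1,2): now satisfied by earlier moves; stays.
  (2,2) → (3,0).
  (2,4): now satisfied by earlier moves; stays.
  (4,0) → (3,3).
  (4,1): now satisfied by earlier moves; stays.
Resulting grid:
N - - N N
- N N N N
S - - S S
S N - S S
- N - S -
Unsatisfied now: (3,0), (3,1).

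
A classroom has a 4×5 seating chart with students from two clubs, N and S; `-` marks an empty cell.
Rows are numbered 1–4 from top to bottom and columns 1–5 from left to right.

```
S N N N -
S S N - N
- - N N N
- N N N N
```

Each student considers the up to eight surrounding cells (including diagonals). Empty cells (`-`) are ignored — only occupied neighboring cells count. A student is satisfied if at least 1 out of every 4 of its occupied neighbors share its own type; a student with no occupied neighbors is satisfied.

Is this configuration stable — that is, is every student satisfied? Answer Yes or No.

Yes

Row 1: (1,1)S 2/3 satisfied · (1,2)N 2/5 satisfied · (1,3)N 3/4 satisfied · (1,4)N 3/3 satisfied
Row 2: (2,1)S 2/3 satisfied · (2,2)S 2/6 satisfied · (2,3)N 5/6 satisfied · (2,5)N 3/3 satisfied
Row 3: (3,3)N 5/6 satisfied · (3,4)N 7/7 satisfied · (3,5)N 4/4 satisfied
Row 4: (4,2)N 2/2 satisfied · (4,3)N 4/4 satisfied · (4,4)N 5/5 satisfied · (4,5)N 3/3 satisfied
All meet the threshold, so the configuration is stable.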